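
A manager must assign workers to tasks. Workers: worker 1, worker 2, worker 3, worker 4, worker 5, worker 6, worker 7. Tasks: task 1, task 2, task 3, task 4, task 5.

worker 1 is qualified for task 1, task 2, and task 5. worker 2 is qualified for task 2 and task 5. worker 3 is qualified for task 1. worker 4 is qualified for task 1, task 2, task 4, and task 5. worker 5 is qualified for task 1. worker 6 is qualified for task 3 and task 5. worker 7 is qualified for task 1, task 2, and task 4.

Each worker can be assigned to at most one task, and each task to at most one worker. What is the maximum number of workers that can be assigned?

5

For example, pair worker 1→task 2, worker 2→task 5, worker 3→task 1, worker 4→task 4, worker 6→task 3.
The set {worker 1, worker 2, worker 3, worker 4, worker 5, worker 7} has only 4 neighbours ({task 1, task 2, task 4, task 5}), so by Hall's theorem at most 5 of the 7 workers can be matched.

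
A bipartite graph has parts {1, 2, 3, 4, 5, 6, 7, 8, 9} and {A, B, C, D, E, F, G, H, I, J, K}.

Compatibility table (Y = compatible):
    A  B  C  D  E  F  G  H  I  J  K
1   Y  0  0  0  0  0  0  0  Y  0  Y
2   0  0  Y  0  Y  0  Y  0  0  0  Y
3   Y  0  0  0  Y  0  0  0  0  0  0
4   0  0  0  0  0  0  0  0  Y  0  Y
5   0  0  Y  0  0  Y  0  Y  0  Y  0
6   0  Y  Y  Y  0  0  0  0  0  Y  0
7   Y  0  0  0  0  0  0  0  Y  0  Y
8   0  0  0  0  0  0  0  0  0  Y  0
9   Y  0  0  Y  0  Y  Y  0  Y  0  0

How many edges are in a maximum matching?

9

One maximum matching: 1–A, 2–C, 3–E, 4–K, 5–H, 6–B, 7–I, 8–J, 9–G.
All 9 left vertices are matched, so no larger matching exists.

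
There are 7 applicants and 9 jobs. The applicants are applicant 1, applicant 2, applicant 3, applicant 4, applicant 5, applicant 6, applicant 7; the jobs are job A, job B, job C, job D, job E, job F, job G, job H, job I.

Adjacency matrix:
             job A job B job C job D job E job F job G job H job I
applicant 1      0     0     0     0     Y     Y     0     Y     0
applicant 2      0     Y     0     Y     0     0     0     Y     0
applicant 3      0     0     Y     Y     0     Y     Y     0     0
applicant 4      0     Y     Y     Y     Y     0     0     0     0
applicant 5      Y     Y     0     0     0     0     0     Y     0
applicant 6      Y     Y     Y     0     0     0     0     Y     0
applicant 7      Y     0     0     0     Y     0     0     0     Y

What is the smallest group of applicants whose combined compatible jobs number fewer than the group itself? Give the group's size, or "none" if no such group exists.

none

A matching saturating every applicant exists, for instance applicant 1→job F, applicant 2→job D, applicant 3→job G, applicant 4→job E, applicant 5→job B, applicant 6→job H, applicant 7→job A.
By Hall's marriage theorem, this means |N(S)| ≥ |S| for every subset S, so no violating subset exists.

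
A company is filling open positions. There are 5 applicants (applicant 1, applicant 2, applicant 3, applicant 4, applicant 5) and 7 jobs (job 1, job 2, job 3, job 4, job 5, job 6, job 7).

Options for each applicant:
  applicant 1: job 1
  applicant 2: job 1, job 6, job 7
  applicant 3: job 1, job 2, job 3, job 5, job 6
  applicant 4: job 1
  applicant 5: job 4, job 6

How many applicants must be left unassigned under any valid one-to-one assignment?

For example, pair applicant 1-job 1, applicant 2-job 7, applicant 3-job 5, applicant 5-job 6.
The set {applicant 1, applicant 4} has only 1 neighbour ({job 1}), so by Hall's theorem at most 4 of the 5 applicants can be matched.
That matches 4 of the 5, leaving 1 unmatched; no matching can do better.

1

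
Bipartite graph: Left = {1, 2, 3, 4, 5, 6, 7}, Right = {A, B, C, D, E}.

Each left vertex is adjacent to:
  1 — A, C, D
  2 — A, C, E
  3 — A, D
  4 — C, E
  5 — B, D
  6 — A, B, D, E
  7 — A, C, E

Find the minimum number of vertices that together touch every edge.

The 5 edges 1–D, 2–C, 3–A, 4–E, 5–B form a matching, so any vertex cover needs at least 5 vertices (one per matched edge).
Conversely {A, B, C, D, E} meets every edge and has exactly 5 vertices, so 5 is optimal.

5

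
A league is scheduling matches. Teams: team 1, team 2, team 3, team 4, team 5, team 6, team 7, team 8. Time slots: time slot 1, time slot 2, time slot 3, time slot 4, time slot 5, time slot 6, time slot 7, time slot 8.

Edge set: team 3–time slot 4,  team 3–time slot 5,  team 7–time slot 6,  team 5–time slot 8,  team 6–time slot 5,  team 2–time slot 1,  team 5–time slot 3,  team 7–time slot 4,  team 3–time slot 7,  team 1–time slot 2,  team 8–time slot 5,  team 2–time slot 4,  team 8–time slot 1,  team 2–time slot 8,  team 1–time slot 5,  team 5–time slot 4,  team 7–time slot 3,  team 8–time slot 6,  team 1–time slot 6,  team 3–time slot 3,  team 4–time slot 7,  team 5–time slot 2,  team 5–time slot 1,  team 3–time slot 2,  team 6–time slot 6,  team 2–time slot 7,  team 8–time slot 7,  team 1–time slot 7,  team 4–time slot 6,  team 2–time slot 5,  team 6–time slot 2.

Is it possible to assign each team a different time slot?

Yes

One maximum matching: team 1–time slot 5, team 2–time slot 8, team 3–time slot 3, team 4–time slot 6, team 5–time slot 1, team 6–time slot 2, team 7–time slot 4, team 8–time slot 7.
All 8 teams are covered.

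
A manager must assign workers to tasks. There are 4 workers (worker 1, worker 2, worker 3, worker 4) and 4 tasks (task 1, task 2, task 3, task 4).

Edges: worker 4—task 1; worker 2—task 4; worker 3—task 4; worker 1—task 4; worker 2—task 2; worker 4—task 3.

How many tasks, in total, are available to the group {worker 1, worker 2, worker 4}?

4

The union of neighbours of {worker 1, worker 2, worker 4} is {task 1, task 2, task 3, task 4}, which has 4 elements.
Since |N(S)| = 4 ≥ |S| = 3, Hall's condition holds for this subset.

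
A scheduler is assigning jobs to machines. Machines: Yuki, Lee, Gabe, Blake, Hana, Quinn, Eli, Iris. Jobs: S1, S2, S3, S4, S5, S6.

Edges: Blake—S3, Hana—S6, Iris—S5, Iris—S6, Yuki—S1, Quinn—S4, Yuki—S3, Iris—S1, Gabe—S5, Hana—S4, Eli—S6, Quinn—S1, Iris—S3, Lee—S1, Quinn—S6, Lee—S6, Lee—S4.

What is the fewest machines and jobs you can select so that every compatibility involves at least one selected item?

5

A maximum matching has 5 edges (e.g. Yuki–S1, Lee–S6, Gabe–S5, Blake–S3, Hana–S4).
By König's theorem the minimum vertex cover has the same size. One such cover is {S1, S3, S4, S5, S6}.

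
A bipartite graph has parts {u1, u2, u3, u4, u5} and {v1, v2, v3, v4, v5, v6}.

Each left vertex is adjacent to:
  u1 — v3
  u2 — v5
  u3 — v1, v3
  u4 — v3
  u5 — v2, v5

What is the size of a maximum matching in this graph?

4

A valid assignment of size 4: u1–v3, u2–v5, u3–v1, u5–v2.
The set {u1, u4} has only 1 neighbour ({v3}), so by Hall's theorem at most 4 of the 5 left vertices can be matched.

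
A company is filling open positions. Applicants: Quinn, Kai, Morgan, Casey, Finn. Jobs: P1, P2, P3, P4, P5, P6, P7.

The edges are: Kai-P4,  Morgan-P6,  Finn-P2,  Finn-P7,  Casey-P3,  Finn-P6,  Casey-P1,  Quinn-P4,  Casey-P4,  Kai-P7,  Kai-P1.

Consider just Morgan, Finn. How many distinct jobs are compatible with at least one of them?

The union of neighbours of {Morgan, Finn} is {P2, P6, P7}, which has 3 elements.
Since |N(S)| = 3 ≥ |S| = 2, Hall's condition holds for this subset.

3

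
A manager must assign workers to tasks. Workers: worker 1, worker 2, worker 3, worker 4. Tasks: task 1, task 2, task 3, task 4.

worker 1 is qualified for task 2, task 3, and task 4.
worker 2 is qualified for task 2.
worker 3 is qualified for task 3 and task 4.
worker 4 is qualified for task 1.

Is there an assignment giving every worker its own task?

Yes

One maximum matching: worker 1-task 3, worker 2-task 2, worker 3-task 4, worker 4-task 1.
Every worker is matched, so this is a perfect matching.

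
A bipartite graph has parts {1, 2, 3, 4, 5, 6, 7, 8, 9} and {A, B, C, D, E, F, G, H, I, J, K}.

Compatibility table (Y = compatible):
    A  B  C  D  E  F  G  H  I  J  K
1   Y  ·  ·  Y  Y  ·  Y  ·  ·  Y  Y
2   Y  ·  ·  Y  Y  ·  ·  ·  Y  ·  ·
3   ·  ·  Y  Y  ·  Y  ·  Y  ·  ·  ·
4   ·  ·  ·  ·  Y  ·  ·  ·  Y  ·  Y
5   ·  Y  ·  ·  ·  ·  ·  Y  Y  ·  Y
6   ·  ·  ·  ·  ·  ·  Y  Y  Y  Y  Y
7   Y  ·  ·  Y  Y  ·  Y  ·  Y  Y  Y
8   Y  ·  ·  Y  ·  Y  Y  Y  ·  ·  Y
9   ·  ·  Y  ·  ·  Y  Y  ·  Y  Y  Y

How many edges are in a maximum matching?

For example, pair 1-E, 2-D, 3-F, 4-I, 5-B, 6-G, 7-K, 8-A, 9-J.
This saturates every left vertex, so 9 is the maximum.

9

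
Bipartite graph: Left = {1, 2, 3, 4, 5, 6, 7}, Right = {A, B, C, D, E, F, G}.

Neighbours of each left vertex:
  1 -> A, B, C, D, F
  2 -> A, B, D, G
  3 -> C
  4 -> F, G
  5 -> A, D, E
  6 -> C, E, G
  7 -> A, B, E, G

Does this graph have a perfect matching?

One maximum matching: 1-A, 2-G, 3-C, 4-F, 5-D, 6-E, 7-B.
All 7 left vertices are covered.

Yes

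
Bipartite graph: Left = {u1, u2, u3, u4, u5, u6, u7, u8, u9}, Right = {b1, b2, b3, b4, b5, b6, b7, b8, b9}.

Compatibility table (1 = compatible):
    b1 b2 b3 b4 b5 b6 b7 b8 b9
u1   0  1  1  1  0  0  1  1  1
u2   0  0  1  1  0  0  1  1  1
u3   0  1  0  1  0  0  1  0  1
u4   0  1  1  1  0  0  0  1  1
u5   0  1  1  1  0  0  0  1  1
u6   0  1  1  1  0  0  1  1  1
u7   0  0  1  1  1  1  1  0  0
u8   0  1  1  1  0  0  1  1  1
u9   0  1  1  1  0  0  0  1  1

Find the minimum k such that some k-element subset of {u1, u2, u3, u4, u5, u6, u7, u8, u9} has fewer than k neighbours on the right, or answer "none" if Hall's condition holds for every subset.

7

Take S = {u1, u2, u3, u4, u5, u6, u8}. Its neighbourhood is {b2, b3, b4, b7, b8, b9}, so |N(S)| = 6 < |S| = 7.
Every subset of size less than 7 has at least as many neighbours as members, so 7 is the minimum.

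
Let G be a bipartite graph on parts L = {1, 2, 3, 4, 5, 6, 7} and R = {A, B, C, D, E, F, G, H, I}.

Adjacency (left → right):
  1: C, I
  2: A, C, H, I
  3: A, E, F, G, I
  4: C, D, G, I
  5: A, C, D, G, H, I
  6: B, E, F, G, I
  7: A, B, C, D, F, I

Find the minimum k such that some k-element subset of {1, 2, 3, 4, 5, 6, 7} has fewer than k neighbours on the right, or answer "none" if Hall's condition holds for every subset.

A matching saturating every left vertex exists, for instance 1→I, 2→H, 3→F, 4→C, 5→G, 6→E, 7→A.
By Hall's marriage theorem, this means |N(S)| ≥ |S| for every subset S, so no violating subset exists.

none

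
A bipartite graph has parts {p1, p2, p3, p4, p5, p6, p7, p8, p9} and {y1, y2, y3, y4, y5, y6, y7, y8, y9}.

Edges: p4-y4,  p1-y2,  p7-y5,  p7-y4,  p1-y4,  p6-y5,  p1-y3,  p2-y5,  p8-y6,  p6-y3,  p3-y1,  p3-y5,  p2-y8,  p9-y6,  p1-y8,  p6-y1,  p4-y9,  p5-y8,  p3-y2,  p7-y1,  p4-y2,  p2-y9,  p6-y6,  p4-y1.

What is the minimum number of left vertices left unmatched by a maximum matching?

1

One maximum matching: p1→y2, p2→y5, p3→y1, p4→y9, p5→y8, p6→y3, p7→y4, p8→y6.
The set {p8, p9} has only 1 neighbour ({y6}), so by Hall's theorem at most 8 of the 9 left vertices can be matched.
That matches 8 of the 9, leaving 1 unmatched; no matching can do better.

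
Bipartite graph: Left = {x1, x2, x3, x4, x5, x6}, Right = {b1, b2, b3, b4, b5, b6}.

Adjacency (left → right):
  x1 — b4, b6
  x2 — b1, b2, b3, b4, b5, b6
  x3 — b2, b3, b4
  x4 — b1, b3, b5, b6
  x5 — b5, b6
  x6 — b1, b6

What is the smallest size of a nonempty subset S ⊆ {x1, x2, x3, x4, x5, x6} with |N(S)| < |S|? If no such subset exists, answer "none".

A matching saturating every left vertex exists, for instance x1→b4, x2→b2, x3→b3, x4→b1, x5→b5, x6→b6.
By Hall's marriage theorem, this means |N(S)| ≥ |S| for every subset S, so no violating subset exists.

none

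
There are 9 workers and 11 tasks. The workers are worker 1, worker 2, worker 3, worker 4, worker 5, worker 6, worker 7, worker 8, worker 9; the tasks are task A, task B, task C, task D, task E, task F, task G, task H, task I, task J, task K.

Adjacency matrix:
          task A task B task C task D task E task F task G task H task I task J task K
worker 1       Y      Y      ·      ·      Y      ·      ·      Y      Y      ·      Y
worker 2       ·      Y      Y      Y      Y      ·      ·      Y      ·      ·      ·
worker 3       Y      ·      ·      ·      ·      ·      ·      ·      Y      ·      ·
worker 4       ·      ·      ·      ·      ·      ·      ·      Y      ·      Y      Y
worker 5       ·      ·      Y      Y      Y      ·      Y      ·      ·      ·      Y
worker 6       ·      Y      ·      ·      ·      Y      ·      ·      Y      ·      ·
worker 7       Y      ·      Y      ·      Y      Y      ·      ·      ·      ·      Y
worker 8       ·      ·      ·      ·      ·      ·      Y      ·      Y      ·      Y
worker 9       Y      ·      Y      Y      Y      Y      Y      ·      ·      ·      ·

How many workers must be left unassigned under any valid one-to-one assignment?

0

One maximum matching: worker 1→task H, worker 2→task C, worker 3→task I, worker 4→task J, worker 5→task D, worker 6→task B, worker 7→task F, worker 8→task G, worker 9→task A.
This saturates every worker, so 9 is the maximum.
That matches 9 of the 9, leaving 0 unmatched; no matching can do better.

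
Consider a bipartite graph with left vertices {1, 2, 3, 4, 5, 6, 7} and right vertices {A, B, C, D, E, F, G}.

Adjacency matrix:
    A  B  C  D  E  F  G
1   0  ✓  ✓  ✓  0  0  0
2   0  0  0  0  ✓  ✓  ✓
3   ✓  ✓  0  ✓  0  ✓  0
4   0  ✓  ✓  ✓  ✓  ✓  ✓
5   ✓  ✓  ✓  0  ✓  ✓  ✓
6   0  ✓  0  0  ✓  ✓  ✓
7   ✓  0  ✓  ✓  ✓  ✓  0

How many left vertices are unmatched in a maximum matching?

0

One maximum matching: 1–C, 2–F, 3–D, 4–E, 5–G, 6–B, 7–A.
All 7 left vertices are matched, so no larger matching exists.
That matches 7 of the 7, leaving 0 unmatched; no matching can do better.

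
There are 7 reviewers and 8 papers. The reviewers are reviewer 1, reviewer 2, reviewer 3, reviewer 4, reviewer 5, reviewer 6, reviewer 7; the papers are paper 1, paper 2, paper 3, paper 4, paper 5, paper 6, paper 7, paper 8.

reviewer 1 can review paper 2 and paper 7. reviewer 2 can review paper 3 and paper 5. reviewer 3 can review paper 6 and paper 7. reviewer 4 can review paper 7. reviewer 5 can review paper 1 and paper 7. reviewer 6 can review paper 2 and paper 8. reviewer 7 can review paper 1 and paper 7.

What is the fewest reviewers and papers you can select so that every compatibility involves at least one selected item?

The 6 edges reviewer 1–paper 2, reviewer 2–paper 3, reviewer 3–paper 6, reviewer 4–paper 7, reviewer 5–paper 1, reviewer 6–paper 8 form a matching, so any vertex cover needs at least 6 vertices (one per matched edge).
Conversely {reviewer 1, reviewer 2, reviewer 3, reviewer 6, paper 1, paper 7} meets every edge and has exactly 6 vertices, so 6 is optimal.

6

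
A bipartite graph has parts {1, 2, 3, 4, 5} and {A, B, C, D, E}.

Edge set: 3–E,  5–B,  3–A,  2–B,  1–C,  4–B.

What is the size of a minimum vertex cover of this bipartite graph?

3

The 3 edges 1–C, 2–B, 3–E form a matching, so any vertex cover needs at least 3 vertices (one per matched edge).
Conversely {1, 3, B} meets every edge and has exactly 3 vertices, so 3 is optimal.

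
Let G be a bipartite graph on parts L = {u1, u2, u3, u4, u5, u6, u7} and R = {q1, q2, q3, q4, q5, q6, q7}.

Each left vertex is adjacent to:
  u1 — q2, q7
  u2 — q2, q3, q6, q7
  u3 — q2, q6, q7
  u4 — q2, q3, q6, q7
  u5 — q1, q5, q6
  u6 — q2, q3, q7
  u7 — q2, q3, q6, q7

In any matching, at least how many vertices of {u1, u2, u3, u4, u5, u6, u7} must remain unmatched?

2

A valid assignment of size 5: u1-q7, u2-q3, u3-q2, u4-q6, u5-q5.
The set {u1, u2, u3, u4, u6, u7} has only 4 neighbours ({q2, q3, q6, q7}), so by Hall's theorem at most 5 of the 7 left vertices can be matched.
That matches 5 of the 7, leaving 2 unmatched; no matching can do better.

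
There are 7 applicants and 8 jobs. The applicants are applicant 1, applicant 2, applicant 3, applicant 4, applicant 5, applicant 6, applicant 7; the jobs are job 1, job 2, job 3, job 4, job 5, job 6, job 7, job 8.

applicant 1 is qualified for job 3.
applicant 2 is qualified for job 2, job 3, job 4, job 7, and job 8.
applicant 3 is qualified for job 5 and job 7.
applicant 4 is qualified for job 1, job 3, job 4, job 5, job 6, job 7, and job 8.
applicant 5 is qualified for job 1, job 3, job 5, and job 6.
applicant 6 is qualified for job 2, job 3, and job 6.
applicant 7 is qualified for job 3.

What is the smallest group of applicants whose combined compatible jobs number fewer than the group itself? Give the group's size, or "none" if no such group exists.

Take S = {applicant 1, applicant 7}. Its neighbourhood is {job 3}, so |N(S)| = 1 < |S| = 2.
No single vertex violates Hall's condition since each has at least one neighbour, so 2 is the minimum.

2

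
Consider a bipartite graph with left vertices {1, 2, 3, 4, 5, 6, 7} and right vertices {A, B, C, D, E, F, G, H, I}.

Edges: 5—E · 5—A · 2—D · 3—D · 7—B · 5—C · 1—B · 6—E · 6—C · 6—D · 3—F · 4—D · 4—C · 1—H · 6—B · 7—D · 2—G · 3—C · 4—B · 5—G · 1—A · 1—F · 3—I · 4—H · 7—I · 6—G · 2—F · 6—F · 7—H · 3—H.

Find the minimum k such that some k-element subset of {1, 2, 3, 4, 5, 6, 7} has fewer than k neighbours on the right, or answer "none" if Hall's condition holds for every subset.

A matching saturating every left vertex exists, for instance 1→F, 2→D, 3→H, 4→C, 5→E, 6→G, 7→B.
By Hall's marriage theorem, this means |N(S)| ≥ |S| for every subset S, so no violating subset exists.

none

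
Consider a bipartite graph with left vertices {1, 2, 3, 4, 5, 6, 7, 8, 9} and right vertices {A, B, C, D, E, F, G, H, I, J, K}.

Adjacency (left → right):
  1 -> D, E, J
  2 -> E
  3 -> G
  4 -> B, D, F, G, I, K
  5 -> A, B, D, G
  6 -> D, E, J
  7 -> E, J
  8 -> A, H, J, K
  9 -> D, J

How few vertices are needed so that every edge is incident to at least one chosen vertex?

The 7 edges 1–D, 2–E, 3–G, 4–B, 5–A, 6–J, 8–K form a matching, so any vertex cover needs at least 7 vertices (one per matched edge).
Conversely {3, 4, 5, 8, D, E, J} meets every edge and has exactly 7 vertices, so 7 is optimal.

7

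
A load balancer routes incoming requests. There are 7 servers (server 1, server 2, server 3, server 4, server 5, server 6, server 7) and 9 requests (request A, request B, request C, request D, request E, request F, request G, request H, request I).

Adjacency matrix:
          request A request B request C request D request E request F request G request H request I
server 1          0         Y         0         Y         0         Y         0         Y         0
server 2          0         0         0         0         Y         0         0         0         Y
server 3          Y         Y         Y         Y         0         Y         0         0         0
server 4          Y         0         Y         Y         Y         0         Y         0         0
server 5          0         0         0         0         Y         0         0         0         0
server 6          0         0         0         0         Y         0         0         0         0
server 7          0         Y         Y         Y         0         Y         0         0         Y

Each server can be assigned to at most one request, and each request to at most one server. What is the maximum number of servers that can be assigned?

6

A valid assignment of size 6: server 1-request D, server 2-request I, server 3-request C, server 4-request G, server 5-request E, server 7-request F.
The set {server 5, server 6} has only 1 neighbour ({request E}), so by Hall's theorem at most 6 of the 7 servers can be matched.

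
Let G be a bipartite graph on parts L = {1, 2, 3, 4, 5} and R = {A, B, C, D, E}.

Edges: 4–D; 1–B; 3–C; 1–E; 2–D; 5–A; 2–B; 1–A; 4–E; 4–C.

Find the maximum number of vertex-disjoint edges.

5

For example, pair 1–B, 2–D, 3–C, 4–E, 5–A.
All 5 left vertices are matched, so no larger matching exists.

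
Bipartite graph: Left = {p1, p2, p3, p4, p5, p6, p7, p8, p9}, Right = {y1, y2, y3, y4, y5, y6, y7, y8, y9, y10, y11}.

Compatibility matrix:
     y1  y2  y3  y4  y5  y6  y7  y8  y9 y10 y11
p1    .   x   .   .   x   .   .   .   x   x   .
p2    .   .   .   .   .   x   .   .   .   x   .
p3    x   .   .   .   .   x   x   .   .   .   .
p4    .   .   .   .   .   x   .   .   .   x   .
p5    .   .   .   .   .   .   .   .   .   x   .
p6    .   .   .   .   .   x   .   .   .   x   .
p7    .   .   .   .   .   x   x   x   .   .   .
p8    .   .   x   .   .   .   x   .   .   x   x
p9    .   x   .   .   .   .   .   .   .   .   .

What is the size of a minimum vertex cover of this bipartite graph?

7

The 7 edges p1–y5, p2–y6, p3–y1, p4–y10, p7–y7, p8–y3, p9–y2 form a matching, so any vertex cover needs at least 7 vertices (one per matched edge).
Conversely {p1, p3, p7, p8, p9, y6, y10} meets every edge and has exactly 7 vertices, so 7 is optimal.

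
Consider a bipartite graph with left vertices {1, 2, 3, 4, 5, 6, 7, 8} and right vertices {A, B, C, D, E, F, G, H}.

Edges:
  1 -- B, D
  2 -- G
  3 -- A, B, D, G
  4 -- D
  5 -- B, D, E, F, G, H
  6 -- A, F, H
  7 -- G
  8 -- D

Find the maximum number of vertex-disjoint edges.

6

For example, pair 1→B, 2→G, 3→A, 4→D, 5→E, 6→F.
The set {2, 4, 7, 8} has only 2 neighbours ({D, G}), so by Hall's theorem at most 6 of the 8 left vertices can be matched.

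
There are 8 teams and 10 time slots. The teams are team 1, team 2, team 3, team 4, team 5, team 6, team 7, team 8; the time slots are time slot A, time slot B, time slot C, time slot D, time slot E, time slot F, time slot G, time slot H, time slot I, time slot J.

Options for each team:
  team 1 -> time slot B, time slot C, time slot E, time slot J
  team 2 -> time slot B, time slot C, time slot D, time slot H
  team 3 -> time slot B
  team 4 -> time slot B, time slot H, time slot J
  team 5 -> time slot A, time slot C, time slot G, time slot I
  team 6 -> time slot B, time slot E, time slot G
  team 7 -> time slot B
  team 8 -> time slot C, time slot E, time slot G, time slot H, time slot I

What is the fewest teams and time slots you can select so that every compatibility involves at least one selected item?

The 7 edges team 1–time slot J, team 2–time slot D, team 3–time slot B, team 4–time slot H, team 5–time slot I, team 6–time slot G, team 8–time slot C form a matching, so any vertex cover needs at least 7 vertices (one per matched edge).
Conversely {team 1, team 2, team 4, team 5, team 6, team 8, time slot B} meets every edge and has exactly 7 vertices, so 7 is optimal.

7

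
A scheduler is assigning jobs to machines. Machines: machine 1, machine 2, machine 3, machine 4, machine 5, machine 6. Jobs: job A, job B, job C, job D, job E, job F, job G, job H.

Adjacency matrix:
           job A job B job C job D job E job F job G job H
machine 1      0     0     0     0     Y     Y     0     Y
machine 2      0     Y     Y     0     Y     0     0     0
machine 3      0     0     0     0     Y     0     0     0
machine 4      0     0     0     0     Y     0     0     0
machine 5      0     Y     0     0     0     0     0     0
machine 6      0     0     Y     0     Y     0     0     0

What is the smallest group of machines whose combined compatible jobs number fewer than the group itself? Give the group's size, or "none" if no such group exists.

Take S = {machine 3, machine 4}. Its neighbourhood is {job E}, so |N(S)| = 1 < |S| = 2.
No single vertex violates Hall's condition since each has at least one neighbour, so 2 is the minimum.

2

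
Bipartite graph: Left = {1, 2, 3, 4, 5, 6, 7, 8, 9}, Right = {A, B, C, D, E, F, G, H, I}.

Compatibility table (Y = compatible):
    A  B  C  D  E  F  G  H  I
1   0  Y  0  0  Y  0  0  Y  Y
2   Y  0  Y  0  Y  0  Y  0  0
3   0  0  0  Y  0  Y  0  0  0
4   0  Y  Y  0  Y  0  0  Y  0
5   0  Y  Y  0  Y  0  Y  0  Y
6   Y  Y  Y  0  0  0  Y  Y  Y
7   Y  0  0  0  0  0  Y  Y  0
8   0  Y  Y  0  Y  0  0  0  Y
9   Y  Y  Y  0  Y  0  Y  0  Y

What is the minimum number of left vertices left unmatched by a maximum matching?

For example, pair 1–E, 2–A, 3–F, 4–C, 5–G, 6–I, 7–H, 8–B.
The set {1, 2, 4, 5, 6, 7, 8, 9} has only 7 neighbours ({A, B, C, E, G, H, I}), so by Hall's theorem at most 8 of the 9 left vertices can be matched.
That matches 8 of the 9, leaving 1 unmatched; no matching can do better.

1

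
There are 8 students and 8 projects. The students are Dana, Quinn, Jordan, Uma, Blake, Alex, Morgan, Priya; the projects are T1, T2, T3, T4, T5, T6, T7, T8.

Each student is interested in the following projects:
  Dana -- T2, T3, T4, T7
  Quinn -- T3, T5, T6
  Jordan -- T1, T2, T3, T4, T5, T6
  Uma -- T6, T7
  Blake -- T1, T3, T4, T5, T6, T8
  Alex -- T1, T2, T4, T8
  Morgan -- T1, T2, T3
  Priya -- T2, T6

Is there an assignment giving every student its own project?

Yes

For example, pair Dana-T4, Quinn-T3, Jordan-T1, Uma-T7, Blake-T5, Alex-T8, Morgan-T2, Priya-T6.
All 8 students are covered.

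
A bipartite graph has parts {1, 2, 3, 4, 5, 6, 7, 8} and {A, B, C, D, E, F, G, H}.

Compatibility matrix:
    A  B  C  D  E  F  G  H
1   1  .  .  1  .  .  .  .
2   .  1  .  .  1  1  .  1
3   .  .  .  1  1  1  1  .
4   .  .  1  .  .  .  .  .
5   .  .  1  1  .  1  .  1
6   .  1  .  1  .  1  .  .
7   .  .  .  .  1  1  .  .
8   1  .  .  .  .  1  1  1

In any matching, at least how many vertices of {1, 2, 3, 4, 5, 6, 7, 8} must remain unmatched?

A valid assignment of size 8: 1-A, 2-H, 3-G, 4-C, 5-D, 6-B, 7-E, 8-F.
All 8 left vertices are matched, so no larger matching exists.
That matches 8 of the 8, leaving 0 unmatched; no matching can do better.

0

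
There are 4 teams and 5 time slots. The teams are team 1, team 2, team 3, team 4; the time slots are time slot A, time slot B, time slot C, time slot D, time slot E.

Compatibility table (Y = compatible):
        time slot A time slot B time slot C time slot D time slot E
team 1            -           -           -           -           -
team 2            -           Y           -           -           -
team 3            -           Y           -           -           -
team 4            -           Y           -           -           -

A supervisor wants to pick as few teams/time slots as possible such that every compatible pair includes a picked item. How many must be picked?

1

{time slot B} is a vertex cover of size 1: every edge has an endpoint in this set.
No smaller cover exists because team 2–time slot B is a matching of size 1, and a cover must include an endpoint of each of these disjoint edges (König's theorem).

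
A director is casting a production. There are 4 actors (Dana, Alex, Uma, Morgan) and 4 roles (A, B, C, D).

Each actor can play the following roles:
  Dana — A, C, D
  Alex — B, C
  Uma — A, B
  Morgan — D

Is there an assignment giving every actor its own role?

Yes

A valid assignment of size 4: Dana–C, Alex–B, Uma–A, Morgan–D.
Every actor is matched, so this is a perfect matching.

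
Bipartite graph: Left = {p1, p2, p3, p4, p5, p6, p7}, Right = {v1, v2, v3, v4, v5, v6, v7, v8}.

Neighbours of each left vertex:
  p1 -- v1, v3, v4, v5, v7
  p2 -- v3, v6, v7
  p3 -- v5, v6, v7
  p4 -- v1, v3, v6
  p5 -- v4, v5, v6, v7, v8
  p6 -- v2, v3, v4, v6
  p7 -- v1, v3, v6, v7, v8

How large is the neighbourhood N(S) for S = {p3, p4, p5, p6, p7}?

The union of neighbours of {p3, p4, p5, p6, p7} is {v1, v2, v3, v4, v5, v6, v7, v8}, which has 8 elements.
Since |N(S)| = 8 ≥ |S| = 5, Hall's condition holds for this subset.

8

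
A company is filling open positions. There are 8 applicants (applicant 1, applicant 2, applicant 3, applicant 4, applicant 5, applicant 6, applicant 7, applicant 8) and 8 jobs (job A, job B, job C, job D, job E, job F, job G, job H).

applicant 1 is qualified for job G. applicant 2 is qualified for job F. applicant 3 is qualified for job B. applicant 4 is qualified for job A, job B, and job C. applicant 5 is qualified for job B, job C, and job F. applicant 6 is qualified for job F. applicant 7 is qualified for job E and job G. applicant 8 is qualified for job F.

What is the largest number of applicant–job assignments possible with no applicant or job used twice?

6

A valid assignment of size 6: applicant 1-job G, applicant 2-job F, applicant 3-job B, applicant 4-job A, applicant 5-job C, applicant 7-job E.
The set {applicant 2, applicant 6, applicant 8} has only 1 neighbour ({job F}), so by Hall's theorem at most 6 of the 8 applicants can be matched.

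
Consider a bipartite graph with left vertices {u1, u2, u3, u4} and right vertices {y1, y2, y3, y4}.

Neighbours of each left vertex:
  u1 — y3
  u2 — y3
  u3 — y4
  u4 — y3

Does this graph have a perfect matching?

The set {u1, u2, u4} has only 1 neighbour ({y3}), so by Hall's theorem at most 2 of the 4 left vertices can be matched.
Hence no matching covers every left vertex.

No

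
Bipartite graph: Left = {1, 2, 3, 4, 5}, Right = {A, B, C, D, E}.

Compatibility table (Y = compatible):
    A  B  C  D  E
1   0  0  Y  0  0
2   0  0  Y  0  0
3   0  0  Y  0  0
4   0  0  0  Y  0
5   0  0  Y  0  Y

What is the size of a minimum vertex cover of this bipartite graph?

3

The 3 edges 1–C, 4–D, 5–E form a matching, so any vertex cover needs at least 3 vertices (one per matched edge).
Conversely {4, 5, C} meets every edge and has exactly 3 vertices, so 3 is optimal.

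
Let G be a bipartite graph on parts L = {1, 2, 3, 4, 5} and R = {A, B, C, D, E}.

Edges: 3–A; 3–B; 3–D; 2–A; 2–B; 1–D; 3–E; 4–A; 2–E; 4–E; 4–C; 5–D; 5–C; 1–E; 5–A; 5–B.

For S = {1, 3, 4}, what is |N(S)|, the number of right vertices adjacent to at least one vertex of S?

The union of neighbours of {1, 3, 4} is {A, B, C, D, E}, which has 5 elements.
Since |N(S)| = 5 ≥ |S| = 3, Hall's condition holds for this subset.

5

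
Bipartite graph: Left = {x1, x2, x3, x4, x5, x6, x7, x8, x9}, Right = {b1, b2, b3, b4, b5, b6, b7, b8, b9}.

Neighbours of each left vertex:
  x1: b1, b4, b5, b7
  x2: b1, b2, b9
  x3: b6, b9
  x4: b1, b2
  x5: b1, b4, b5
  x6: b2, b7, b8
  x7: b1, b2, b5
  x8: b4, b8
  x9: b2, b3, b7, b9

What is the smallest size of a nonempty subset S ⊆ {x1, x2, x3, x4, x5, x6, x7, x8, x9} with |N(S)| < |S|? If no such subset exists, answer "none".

none

A matching saturating every left vertex exists, for instance x1→b5, x2→b9, x3→b6, x4→b1, x5→b4, x6→b7, x7→b2, x8→b8, x9→b3.
By Hall's marriage theorem, this means |N(S)| ≥ |S| for every subset S, so no violating subset exists.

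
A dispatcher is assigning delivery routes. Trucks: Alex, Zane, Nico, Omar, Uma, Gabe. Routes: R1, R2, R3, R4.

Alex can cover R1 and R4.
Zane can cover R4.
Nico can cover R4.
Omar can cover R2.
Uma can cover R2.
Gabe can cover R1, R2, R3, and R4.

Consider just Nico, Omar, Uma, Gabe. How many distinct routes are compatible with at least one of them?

4

The union of neighbours of {Nico, Omar, Uma, Gabe} is {R1, R2, R3, R4}, which has 4 elements.
Since |N(S)| = 4 ≥ |S| = 4, Hall's condition holds for this subset.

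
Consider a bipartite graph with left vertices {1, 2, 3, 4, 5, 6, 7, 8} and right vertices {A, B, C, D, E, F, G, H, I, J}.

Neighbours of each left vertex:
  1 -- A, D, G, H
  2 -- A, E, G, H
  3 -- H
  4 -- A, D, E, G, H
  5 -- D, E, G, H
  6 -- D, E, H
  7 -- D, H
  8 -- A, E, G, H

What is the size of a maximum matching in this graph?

One maximum matching: 1–D, 2–G, 3–H, 4–A, 5–E.
The set {1, 2, 3, 4, 5, 6, 7, 8} has only 5 neighbours ({A, D, E, G, H}), so by Hall's theorem at most 5 of the 8 left vertices can be matched.

5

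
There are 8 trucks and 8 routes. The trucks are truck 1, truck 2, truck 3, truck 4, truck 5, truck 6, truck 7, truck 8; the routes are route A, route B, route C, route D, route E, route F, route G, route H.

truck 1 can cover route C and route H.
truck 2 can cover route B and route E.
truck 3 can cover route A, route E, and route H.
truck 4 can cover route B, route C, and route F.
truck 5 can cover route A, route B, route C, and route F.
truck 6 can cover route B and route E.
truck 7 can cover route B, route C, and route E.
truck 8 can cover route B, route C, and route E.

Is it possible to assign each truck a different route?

The set {truck 1, truck 2, truck 3, truck 4, truck 5, truck 6, truck 7, truck 8} has only 6 neighbours ({route A, route B, route C, route E, route F, route H}), so by Hall's theorem at most 6 of the 8 trucks can be matched.
Hence no matching covers every truck.

No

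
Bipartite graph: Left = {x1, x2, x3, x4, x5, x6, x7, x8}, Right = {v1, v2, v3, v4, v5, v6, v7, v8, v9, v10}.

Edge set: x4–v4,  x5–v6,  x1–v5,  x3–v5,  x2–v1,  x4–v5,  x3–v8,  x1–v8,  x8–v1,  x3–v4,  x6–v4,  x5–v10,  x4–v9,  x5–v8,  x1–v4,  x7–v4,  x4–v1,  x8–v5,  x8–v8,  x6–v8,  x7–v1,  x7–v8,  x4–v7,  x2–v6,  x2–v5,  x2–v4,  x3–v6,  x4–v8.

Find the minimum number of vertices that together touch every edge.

7

The 7 edges x1–v5, x2–v6, x3–v8, x4–v9, x5–v10, x6–v4, x7–v1 form a matching, so any vertex cover needs at least 7 vertices (one per matched edge).
Conversely {x4, x5, v1, v4, v5, v6, v8} meets every edge and has exactly 7 vertices, so 7 is optimal.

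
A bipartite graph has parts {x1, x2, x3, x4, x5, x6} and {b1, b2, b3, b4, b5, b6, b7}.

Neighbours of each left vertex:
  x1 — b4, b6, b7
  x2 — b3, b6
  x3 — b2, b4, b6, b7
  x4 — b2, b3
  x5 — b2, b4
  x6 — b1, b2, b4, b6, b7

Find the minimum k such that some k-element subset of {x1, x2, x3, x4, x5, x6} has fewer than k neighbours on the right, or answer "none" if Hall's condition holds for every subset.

A matching saturating every left vertex exists, for instance x1→b7, x2→b3, x3→b6, x4→b2, x5→b4, x6→b1.
By Hall's marriage theorem, this means |N(S)| ≥ |S| for every subset S, so no violating subset exists.

none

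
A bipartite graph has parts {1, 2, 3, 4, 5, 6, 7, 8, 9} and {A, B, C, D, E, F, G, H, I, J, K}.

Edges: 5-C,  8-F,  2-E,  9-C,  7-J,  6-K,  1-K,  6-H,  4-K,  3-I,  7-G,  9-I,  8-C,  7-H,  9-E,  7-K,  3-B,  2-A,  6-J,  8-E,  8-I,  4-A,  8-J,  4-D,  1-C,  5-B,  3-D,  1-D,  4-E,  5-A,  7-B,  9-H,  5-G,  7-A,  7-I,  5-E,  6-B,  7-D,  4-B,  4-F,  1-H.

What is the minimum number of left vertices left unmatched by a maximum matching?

For example, pair 1→C, 2→A, 3→D, 4→K, 5→G, 6→B, 7→J, 8→F, 9→E.
All 9 left vertices are matched, so no larger matching exists.
That matches 9 of the 9, leaving 0 unmatched; no matching can do better.

0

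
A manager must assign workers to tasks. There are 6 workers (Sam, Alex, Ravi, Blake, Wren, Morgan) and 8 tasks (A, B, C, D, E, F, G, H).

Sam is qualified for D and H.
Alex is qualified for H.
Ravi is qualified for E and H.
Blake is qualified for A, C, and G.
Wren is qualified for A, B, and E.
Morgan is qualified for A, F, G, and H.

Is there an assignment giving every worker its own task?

A valid assignment of size 6: Sam→D, Alex→H, Ravi→E, Blake→C, Wren→B, Morgan→F.
All 6 workers are covered.

Yes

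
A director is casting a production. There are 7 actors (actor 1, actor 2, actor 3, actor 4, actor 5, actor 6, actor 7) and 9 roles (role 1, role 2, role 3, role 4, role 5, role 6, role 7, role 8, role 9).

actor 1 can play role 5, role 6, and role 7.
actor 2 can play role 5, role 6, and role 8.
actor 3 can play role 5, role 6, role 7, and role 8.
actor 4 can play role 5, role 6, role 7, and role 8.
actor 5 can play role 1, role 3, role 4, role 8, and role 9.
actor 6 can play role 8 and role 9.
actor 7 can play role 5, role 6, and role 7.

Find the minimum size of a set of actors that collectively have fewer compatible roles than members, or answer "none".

5

Take S = {actor 1, actor 2, actor 3, actor 4, actor 7}. Its neighbourhood is {role 5, role 6, role 7, role 8}, so |N(S)| = 4 < |S| = 5.
Every subset of size less than 5 has at least as many neighbours as members, so 5 is the minimum.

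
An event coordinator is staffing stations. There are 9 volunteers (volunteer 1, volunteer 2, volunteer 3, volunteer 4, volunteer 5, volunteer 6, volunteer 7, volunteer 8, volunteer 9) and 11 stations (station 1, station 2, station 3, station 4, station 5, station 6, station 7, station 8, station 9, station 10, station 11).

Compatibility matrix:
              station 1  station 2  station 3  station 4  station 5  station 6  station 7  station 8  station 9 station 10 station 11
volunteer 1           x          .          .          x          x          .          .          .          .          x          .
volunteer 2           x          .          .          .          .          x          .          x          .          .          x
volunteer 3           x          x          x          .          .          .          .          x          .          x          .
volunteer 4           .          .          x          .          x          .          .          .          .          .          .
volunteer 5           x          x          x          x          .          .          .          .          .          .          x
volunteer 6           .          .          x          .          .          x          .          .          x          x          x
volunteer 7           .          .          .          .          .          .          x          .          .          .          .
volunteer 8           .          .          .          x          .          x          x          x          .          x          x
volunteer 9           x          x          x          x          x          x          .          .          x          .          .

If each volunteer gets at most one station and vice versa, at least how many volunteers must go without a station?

A valid assignment of size 9: volunteer 1-station 4, volunteer 2-station 1, volunteer 3-station 8, volunteer 4-station 5, volunteer 5-station 3, volunteer 6-station 11, volunteer 7-station 7, volunteer 8-station 6, volunteer 9-station 2.
All 9 volunteers are matched, so no larger matching exists.
That matches 9 of the 9, leaving 0 unmatched; no matching can do better.

0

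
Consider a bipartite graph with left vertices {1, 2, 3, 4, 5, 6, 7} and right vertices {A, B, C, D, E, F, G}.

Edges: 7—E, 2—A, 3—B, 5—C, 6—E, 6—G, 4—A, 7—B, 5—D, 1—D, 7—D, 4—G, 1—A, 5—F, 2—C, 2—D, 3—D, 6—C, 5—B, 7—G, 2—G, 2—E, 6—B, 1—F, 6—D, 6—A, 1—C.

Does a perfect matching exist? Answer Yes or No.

Yes

For example, pair 1→C, 2→E, 3→D, 4→A, 5→F, 6→G, 7→B.
Every left vertex is matched, so this is a perfect matching.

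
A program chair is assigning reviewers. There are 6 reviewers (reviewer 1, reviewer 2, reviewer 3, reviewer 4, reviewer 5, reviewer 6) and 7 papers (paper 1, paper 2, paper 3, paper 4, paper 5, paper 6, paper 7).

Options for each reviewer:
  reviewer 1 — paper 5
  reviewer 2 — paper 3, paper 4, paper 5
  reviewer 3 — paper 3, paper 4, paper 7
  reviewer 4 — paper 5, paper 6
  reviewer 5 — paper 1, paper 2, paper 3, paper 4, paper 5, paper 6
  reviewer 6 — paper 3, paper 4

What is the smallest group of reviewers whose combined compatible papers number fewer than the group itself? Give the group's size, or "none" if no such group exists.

A matching saturating every reviewer exists, for instance reviewer 1→paper 5, reviewer 2→paper 3, reviewer 3→paper 7, reviewer 4→paper 6, reviewer 5→paper 2, reviewer 6→paper 4.
By Hall's marriage theorem, this means |N(S)| ≥ |S| for every subset S, so no violating subset exists.

none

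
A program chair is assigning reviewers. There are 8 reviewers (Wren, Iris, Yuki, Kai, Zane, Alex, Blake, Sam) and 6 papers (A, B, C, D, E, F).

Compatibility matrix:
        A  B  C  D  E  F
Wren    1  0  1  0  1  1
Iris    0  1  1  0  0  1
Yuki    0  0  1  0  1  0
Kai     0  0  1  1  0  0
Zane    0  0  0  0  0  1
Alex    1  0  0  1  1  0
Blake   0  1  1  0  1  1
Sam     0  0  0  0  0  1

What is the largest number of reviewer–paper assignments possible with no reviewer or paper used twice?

6

For example, pair Wren–A, Iris–B, Yuki–C, Kai–D, Zane–F, Alex–E.
The set {Wren, Iris, Yuki, Kai, Zane, Alex, Blake, Sam} has only 6 neighbours ({A, B, C, D, E, F}), so by Hall's theorem at most 6 of the 8 reviewers can be matched.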